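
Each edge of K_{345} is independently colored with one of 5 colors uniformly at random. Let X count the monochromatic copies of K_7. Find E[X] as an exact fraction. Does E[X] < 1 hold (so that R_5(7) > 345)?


E[X] = C(345, 7) · 5^{1 − 21} = 108567596033820 · 5^{−20} = 108567596033820/95367431640625.
As a reduced fraction: E[X] = 21713519206764/19073486328125 ≈ 1.138414.
Is E[X] < 1? NO.
Since E[X] ≥ 1, the first-moment bound is inconclusive at n = 345; it does NOT by itself certify R_5(7) > 345.

E[X] = 21713519206764/19073486328125 ≈ 1.138414; E[X] ≥ 1; first-moment method inconclusive here.


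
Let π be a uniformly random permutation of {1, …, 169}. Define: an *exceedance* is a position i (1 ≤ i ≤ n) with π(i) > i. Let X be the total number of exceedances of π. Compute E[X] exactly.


Write X = Σ_{i=1}^{169} X_i, where X_i = 1_{π(i) > i}.
For each fixed i, π(i) is uniform over {1, …, 169} (marginal of a uniform permutation), so P[π(i) > i] = (n − i)/n. Summing: Σ_{i=1}^{169} (n − i)/n = (0 + 1 + … + 168)/169 = 169(169 − 1)/(2·169) = (169 − 1)/2.
Hence E[X] = Σ_{i=1}^{169} (169 − i)/169 = 84 ≈ 84.000.

E[X] = 84 = 84.000.


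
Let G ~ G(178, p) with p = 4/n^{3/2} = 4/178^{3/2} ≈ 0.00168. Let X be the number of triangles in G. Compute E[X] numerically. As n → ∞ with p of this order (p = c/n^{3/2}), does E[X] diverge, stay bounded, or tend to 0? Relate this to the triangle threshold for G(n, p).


Number of potential triangles: C(178, 3) = 924176.
Each occurs with probability p³ ≈ (0.00168)³ ≈ 4.77848e-09.
By linearity: E[X] = C(178, 3)·p³ ≈ 924176 · 4.77848e-09 ≈ 0.004.
Since α = 3/2 > 1, p = c/n^{3/2} = o(1/n) is below the triangle threshold p ~ 1/n. Asymptotically E[X] ~ (c³/6)·n^{3(1−α)} = (4³/6)·n^{-1.5} → 0, so by Markov's inequality G has no triangles w.h.p.

E[X] ≈ 0.004; in regime p = Θ(1/n^{3/2}) E[X] tends to 0 (below the triangle threshold p ~ 1/n).


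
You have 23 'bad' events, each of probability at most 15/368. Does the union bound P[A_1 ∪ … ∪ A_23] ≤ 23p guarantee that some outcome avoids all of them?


Union bound: P[∪_{i=1}^{23} A_i] ≤ Σ_i P[A_i] ≤ 23·p = 23·(15/368) = 15/16.
Numerically: 15/16 ≈ 0.93750.
Is 15/16 < 1? YES.
Since P[∪ A_i] ≤ 15/16 < 1, the complement has P[∩ A_i^c] ≥ 1 − 15/16 = 1/16 > 0, so some outcome avoids every A_i.

23·p = 15/16 ≈ 0.93750; existence CERTIFIED by the union bound.


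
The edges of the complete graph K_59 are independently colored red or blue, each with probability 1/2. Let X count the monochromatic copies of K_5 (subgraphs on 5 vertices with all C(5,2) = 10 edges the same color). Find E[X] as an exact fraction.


Let X = Σ_S X_S over the C(59, 5) = 5006386 subsets S of size 5, where X_S = 1 if the K_5 on S is monochromatic.
For a fixed S, the K_5 on S has C(5, 2) = 10 edges. P[all 10 edges red] = (1/2)^10, and likewise for blue, so P[monochromatic] = 2·(1/2)^10 = 2^{1 − 10} = 1/512.
Summing: E[X] = C(59, 5) · 2^{1 − 10} = 5006386 · 1/512 = 2503193/256.
Numerically: E[X] ≈ 9778.097656.

E[X] = C(59,5)·2^(1−C(5,2)) = 2503193/256 ≈ 9778.097656.


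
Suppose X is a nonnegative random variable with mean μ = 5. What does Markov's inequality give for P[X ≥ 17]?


μ = E[X] = 5, a = 17.
Markov: P[X ≥ 17] ≤ μ/a = (5)/17 = 5/17.
Numerically: ≈ 0.294.
(Since a = 17 > μ = 5.000, the bound 5/17 is < 1 and informative.)

P[X ≥ 17] ≤ 5/17 ≈ 0.294.


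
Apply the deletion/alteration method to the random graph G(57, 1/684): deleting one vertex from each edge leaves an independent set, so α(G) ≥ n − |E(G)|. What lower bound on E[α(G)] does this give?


E[|E(G)|] = C(57, 2)·p = 1596 · (1/684) = 7/3.
E[α(G)] ≥ n − E[|E(G)|] = 57 − 7/3 = 164/3.
Numerically: ≈ 54.6667.
(This is only a lower bound; the true E[α(G)] may be larger.)

E[α(G)] ≥ 164/3 ≈ 54.6667.


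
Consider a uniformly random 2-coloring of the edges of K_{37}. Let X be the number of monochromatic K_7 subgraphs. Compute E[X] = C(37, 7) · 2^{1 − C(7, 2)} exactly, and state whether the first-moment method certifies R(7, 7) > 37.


E[X] = C(37, 7) · 2^{1 − 21} = 10295472 · 2^{−20} = 10295472/1048576.
As a reduced fraction: E[X] = 643467/65536 ≈ 9.819.
Is E[X] < 1? NO.
Since E[X] ≥ 1, the first-moment bound is inconclusive at n = 37; it does NOT by itself certify R(7, 7) > 37.

E[X] = 643467/65536 ≈ 9.819; E[X] ≥ 1; first-moment method inconclusive here.


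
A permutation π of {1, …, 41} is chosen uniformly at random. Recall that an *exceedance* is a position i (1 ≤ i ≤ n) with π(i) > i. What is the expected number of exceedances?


Write X = Σ_{i=1}^{41} X_i, where X_i = 1_{π(i) > i}.
For each fixed i, π(i) is uniform over {1, …, 41} (marginal of a uniform permutation), so P[π(i) > i] = (n − i)/n. Summing: Σ_{i=1}^{41} (n − i)/n = (0 + 1 + … + 40)/41 = 41(41 − 1)/(2·41) = (41 − 1)/2.
Hence E[X] = Σ_{i=1}^{41} (41 − i)/41 = 20 ≈ 20.0000.

E[X] = 20 = 20.0000.


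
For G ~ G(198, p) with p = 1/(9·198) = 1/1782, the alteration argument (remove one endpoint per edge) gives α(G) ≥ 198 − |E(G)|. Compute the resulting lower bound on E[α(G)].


E[|E(G)|] = C(198, 2)·p = 19503 · (1/1782) = 197/18.
E[α(G)] ≥ n − E[|E(G)|] = 198 − 197/18 = 3367/18.
Numerically: ≈ 187.05556.
(This is only a lower bound; the true E[α(G)] may be larger.)

E[α(G)] ≥ 3367/18 ≈ 187.05556.


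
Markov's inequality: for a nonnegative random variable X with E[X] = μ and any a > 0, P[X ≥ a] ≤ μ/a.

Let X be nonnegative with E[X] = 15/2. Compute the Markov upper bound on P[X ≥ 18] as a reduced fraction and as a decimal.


μ = E[X] = 15/2, a = 18.
Markov: P[X ≥ 18] ≤ μ/a = (15/2)/18 = 5/12.
Numerically: ≈ 0.417.
(Since a = 18 > μ = 7.500, the bound 5/12 is < 1 and informative.)

P[X ≥ 18] ≤ 5/12 ≈ 0.417.


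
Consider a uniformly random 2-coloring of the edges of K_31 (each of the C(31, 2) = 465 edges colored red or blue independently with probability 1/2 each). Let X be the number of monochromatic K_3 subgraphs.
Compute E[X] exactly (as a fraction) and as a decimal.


Let X = Σ_S X_S over the C(31, 3) = 4495 subsets S of size 3, where X_S = 1 if the K_3 on S is monochromatic.
For a fixed S, the K_3 on S has C(3, 2) = 3 edges. P[all 3 edges red] = (1/2)^3, and likewise for blue, so P[monochromatic] = 2·(1/2)^3 = 2^{1 − 3} = 1/4.
By linearity: E[X] = C(31, 3) · 2^{1 − 3} = 4495 · 1/4 = 4495/4.
Numerically: E[X] ≈ 1123.750000.

E[X] = C(31,3)·2^(1−C(3,2)) = 4495/4 ≈ 1123.750000.


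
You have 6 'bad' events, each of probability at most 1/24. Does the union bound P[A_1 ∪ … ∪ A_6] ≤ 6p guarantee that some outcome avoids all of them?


Union bound: P[∪_{i=1}^{6} A_i] ≤ Σ_i P[A_i] ≤ 6·p = 6·(1/24) = 1/4.
Numerically: 1/4 ≈ 0.2500000.
Is 1/4 < 1? YES.
Since P[∪ A_i] ≤ 1/4 < 1, the complement has P[∩ A_i^c] ≥ 1 − 1/4 = 3/4 > 0, so some outcome avoids every A_i.

6·p = 1/4 ≈ 0.2500000; existence CERTIFIED by the union bound.


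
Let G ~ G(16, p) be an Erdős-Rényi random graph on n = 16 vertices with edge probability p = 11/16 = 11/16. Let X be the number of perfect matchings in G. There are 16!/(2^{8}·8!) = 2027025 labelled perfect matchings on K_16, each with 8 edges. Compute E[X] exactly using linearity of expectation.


K_16 has 16!/(2^{8}·8!) = 2027025 labelled perfect matchings.
For each such perfect matching H, let X_H = 1 if all 8 edges of H are present in G. Then P[X_H = 1] = p^{8} = (11/16)^{8} = 214358881/4294967296.
Summing the indicators: E[X] = Σ_H E[X_H] = 2027025 · p^{8} = 2027025 · 214358881/4294967296 = 434510810759025/4294967296.
Numerically: E[X] ≈ 1.0117e+05.

E[X] = 2027025 · (11/16)^{8} = 434510810759025/4294967296 ≈ 1.0117e+05.


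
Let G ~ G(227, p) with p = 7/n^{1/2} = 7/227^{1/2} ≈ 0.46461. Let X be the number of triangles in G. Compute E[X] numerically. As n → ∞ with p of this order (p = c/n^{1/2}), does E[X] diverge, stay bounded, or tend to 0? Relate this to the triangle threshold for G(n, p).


Number of potential triangles: C(227, 3) = 1923825.
Each occurs with probability p³ ≈ (0.46461)³ ≈ 1.0028947e-01.
By linearity: E[X] = C(227, 3)·p³ ≈ 1923825 · 1.0028947e-01 ≈ 192939.38876.
Since α = 1/2 < 1, p = c/n^{1/2} ≫ 1/n is above the triangle threshold p ~ 1/n. Asymptotically E[X] ~ (c³/6)·n^{3(1−α)} = (7³/6)·n^{1.5} → ∞; triangles are abundant w.h.p.

E[X] ≈ 192939.38876; in regime p = Θ(1/n^{1/2}) E[X] diverges (above the triangle threshold p ~ 1/n).


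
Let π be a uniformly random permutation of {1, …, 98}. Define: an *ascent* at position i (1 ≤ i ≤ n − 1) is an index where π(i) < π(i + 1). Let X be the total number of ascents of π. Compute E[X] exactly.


Write X = Σ X_I over i = 1, …, 97, with X_I the indicator of one ascent.
There are 97 indicators.
For each fixed i, the pair (π(i), π(i+1)) is a uniformly random ordered pair of distinct values from {1, …, 98}; by symmetry P[π(i) < π(i+1)] = 1/2.
By linearity: E[X] = 97 · (1/2) = (98 − 1) · (1/2) = 97/2 ≈ 48.500.

E[X] = 97/2 = 48.500.


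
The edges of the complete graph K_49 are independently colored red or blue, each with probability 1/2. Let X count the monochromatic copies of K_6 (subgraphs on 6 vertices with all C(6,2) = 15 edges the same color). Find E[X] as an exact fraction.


Let X = Σ_S X_S over the C(49, 6) = 13983816 subsets S of size 6, where X_S = 1 if the K_6 on S is monochromatic.
For a fixed S, the K_6 on S has C(6, 2) = 15 edges. P[all 15 edges red] = (1/2)^15, and likewise for blue, so P[monochromatic] = 2·(1/2)^15 = 2^{1 − 15} = 1/16384.
By linearity: E[X] = C(49, 6) · 2^{1 − 15} = 13983816 · 1/16384 = 1747977/2048.
Numerically: E[X] ≈ 853.504.

E[X] = C(49,6)·2^(1−C(6,2)) = 1747977/2048 ≈ 853.504.


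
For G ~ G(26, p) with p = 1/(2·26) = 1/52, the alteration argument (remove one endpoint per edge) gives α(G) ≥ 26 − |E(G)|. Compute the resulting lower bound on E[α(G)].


E[|E(G)|] = C(26, 2)·p = 325 · (1/52) = 25/4.
E[α(G)] ≥ n − E[|E(G)|] = 26 − 25/4 = 79/4.
Numerically: ≈ 19.750000.
(This is only a lower bound; the true E[α(G)] may be larger.)

E[α(G)] ≥ 79/4 ≈ 19.750000.


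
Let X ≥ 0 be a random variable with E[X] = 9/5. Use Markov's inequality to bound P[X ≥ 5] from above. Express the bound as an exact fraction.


μ = E[X] = 9/5, a = 5.
Markov: P[X ≥ 5] ≤ μ/a = (9/5)/5 = 9/25.
Numerically: ≈ 0.3600.
(Since a = 5 > μ = 1.8000, the bound 9/25 is < 1 and informative.)

P[X ≥ 5] ≤ 9/25 ≈ 0.3600.


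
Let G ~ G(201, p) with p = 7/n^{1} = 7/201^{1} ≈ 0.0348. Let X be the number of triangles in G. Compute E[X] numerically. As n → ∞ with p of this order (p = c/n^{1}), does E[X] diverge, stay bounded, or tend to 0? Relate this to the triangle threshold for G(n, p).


Number of potential triangles: C(201, 3) = 1333300.
Each occurs with probability p³ ≈ (0.0348)³ ≈ 4.22383e-05.
By linearity: E[X] = C(201, 3)·p³ ≈ 1333300 · 4.22383e-05 ≈ 56.316.
Here α = 1, so p = 7/n is exactly at the triangle threshold p ~ 1/n. Asymptotically E[X] → c³/6 = 7³/6 = 343/6 ≈ 57.167, a bounded constant. In this regime the triangle count is asymptotically Poisson(c³/6).

E[X] ≈ 56.316; in regime p = Θ(1/n^{1}) E[X] stays bounded (at the triangle threshold p ~ 1/n).


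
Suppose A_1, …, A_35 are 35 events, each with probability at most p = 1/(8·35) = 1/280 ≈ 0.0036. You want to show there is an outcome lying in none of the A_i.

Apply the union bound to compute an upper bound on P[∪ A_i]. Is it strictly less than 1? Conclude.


Union bound: P[∪_{i=1}^{35} A_i] ≤ Σ_i P[A_i] ≤ 35·p = 35·(1/280) = 1/8.
Numerically: 1/8 ≈ 0.1250.
Is 1/8 < 1? YES.
Since P[∪ A_i] ≤ 1/8 < 1, the complement has P[∩ A_i^c] ≥ 1 − 1/8 = 7/8 > 0, so some outcome avoids every A_i.

35·p = 1/8 ≈ 0.1250; existence CERTIFIED by the union bound.


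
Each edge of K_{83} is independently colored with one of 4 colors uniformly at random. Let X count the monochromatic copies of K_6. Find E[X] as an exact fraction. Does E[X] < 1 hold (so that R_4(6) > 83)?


E[X] = C(83, 6) · 4^{1 − 15} = 377447148 · 4^{−14} = 377447148/268435456.
As a reduced fraction: E[X] = 94361787/67108864 ≈ 1.406100.
Is E[X] < 1? NO.
Since E[X] ≥ 1, the first-moment bound is inconclusive at n = 83; it does NOT by itself certify R_4(6) > 83.

E[X] = 94361787/67108864 ≈ 1.406100; E[X] ≥ 1; first-moment method inconclusive here.


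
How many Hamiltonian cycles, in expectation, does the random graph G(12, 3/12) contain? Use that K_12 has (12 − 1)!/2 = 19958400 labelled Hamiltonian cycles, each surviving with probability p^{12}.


K_12 has (12 − 1)!/2 = 19958400 labelled Hamiltonian cycles.
For each such Hamiltonian cycle H, let X_H = 1 if all 12 edges of H are present in G. Then P[X_H = 1] = p^{12} = (1/4)^{12} = 1/16777216.
By linearity of expectation: E[X] = Σ_H E[X_H] = 19958400 · p^{12} = 19958400 · 1/16777216 = 155925/131072.
Numerically: E[X] ≈ 1.18961.

E[X] = 19958400 · (1/4)^{12} = 155925/131072 ≈ 1.18961.


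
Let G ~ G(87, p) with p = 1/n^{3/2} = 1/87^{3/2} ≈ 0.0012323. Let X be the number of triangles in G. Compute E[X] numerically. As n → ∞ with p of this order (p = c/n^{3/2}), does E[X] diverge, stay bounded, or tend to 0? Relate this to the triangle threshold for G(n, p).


Number of potential triangles: C(87, 3) = 105995.
Each occurs with probability p³ ≈ (0.0012323)³ ≈ 1.8713859e-09.
By linearity: E[X] = C(87, 3)·p³ ≈ 105995 · 1.8713859e-09 ≈ 0.00020.
Since α = 3/2 > 1, p = c/n^{3/2} = o(1/n) is below the triangle threshold p ~ 1/n. Asymptotically E[X] ~ (c³/6)·n^{3(1−α)} = (1³/6)·n^{-1.5} → 0, so by Markov's inequality G has no triangles w.h.p.

E[X] ≈ 0.00020; in regime p = Θ(1/n^{3/2}) E[X] tends to 0 (below the triangle threshold p ~ 1/n).


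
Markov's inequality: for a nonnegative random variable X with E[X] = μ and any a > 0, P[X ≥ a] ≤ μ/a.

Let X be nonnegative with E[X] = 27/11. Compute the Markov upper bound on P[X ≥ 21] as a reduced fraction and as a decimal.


μ = E[X] = 27/11, a = 21.
Markov: P[X ≥ 21] ≤ μ/a = (27/11)/21 = 9/77.
Numerically: ≈ 0.11688.
(Since a = 21 > μ = 2.45455, the bound 9/77 is < 1 and informative.)

P[X ≥ 21] ≤ 9/77 ≈ 0.11688.


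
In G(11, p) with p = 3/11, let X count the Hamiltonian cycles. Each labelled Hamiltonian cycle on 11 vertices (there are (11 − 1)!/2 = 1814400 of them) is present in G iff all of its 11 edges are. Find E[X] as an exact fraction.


K_11 has (11 − 1)!/2 = 1814400 labelled Hamiltonian cycles.
For each such Hamiltonian cycle H, let X_H = 1 if all 11 edges of H are present in G. Then P[X_H = 1] = p^{11} = (3/11)^{11} = 177147/285311670611.
By linearity of expectation: E[X] = Σ_H E[X_H] = 1814400 · p^{11} = 1814400 · 177147/285311670611 = 321415516800/285311670611.
Numerically: E[X] ≈ 1.1265.

E[X] = 1814400 · (3/11)^{11} = 321415516800/285311670611 ≈ 1.1265.


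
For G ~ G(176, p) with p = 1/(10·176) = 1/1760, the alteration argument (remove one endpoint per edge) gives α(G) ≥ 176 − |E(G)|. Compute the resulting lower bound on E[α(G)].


E[|E(G)|] = C(176, 2)·p = 15400 · (1/1760) = 35/4.
E[α(G)] ≥ n − E[|E(G)|] = 176 − 35/4 = 669/4.
Numerically: ≈ 167.2500.
(This is only a lower bound; the true E[α(G)] may be larger.)

E[α(G)] ≥ 669/4 ≈ 167.2500.


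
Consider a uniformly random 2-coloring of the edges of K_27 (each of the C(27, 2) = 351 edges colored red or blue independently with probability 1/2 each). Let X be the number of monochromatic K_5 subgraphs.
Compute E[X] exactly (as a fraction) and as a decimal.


Let X = Σ_S X_S over the C(27, 5) = 80730 subsets S of size 5, where X_S = 1 if the K_5 on S is monochromatic.
For a fixed S, the K_5 on S has C(5, 2) = 10 edges. P[all 10 edges red] = (1/2)^10, and likewise for blue, so P[monochromatic] = 2·(1/2)^10 = 2^{1 − 10} = 1/512.
By linearity: E[X] = C(27, 5) · 2^{1 − 10} = 80730 · 1/512 = 40365/256.
Numerically: E[X] ≈ 157.675781.

E[X] = C(27,5)·2^(1−C(5,2)) = 40365/256 ≈ 157.675781.


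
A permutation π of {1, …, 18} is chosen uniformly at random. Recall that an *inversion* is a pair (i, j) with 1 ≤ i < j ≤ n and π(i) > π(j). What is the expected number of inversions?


Write X = Σ X_I over the C(18, 2) = 153 pairs i < j, with X_I the indicator of one inversion.
There are 153 indicators.
For each fixed pair i < j, the values π(i) and π(j) are two distinct elements of {1, …, 18} in uniformly random order; by symmetry P[π(i) > π(j)] = 1/2.
By linearity: E[X] = 153 · (1/2) = C(18, 2) · (1/2) = 153/2 = 153/2 ≈ 76.500000.

E[X] = 153/2 = 76.500000.


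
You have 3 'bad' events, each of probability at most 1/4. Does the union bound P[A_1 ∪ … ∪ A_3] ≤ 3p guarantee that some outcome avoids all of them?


Union bound: P[∪_{i=1}^{3} A_i] ≤ Σ_i P[A_i] ≤ 3·p = 3·(1/4) = 3/4.
Numerically: 3/4 ≈ 0.7500000.
Is 3/4 < 1? YES.
Since P[∪ A_i] ≤ 3/4 < 1, the complement has P[∩ A_i^c] ≥ 1 − 3/4 = 1/4 > 0, so some outcome avoids every A_i.

3·p = 3/4 ≈ 0.7500000; existence CERTIFIED by the union bound.


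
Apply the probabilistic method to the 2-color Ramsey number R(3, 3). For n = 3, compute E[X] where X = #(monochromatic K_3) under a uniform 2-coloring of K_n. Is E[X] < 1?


E[X] = C(3, 3) · 2^{1 − 3} = 1 · 2^{−2} = 1/4.
As a reduced fraction: E[X] = 1/4 ≈ 0.2500000.
Is E[X] < 1? YES.
Since E[X] < 1, there exists a 2-coloring of K_{3} with no monochromatic K_3; hence R(3, 3) > 3.

E[X] = 1/4 ≈ 0.2500000; E[X] < 1, so R(3, 3) > 3.


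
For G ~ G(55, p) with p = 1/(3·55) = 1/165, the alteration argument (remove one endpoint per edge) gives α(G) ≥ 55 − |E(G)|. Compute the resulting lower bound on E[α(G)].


E[|E(G)|] = C(55, 2)·p = 1485 · (1/165) = 9.
E[α(G)] ≥ n − E[|E(G)|] = 55 − 9 = 46.
Numerically: ≈ 46.0000.
(This is only a lower bound; the true E[α(G)] may be larger.)

E[α(G)] ≥ 46 ≈ 46.0000.


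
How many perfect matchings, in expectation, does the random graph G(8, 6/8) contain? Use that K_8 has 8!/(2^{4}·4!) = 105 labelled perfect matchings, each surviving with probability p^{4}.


K_8 has 8!/(2^{4}·4!) = 105 labelled perfect matchings.
For each such perfect matching H, let X_H = 1 if all 4 edges of H are present in G. Then P[X_H = 1] = p^{4} = (3/4)^{4} = 81/256.
Summing the indicators: E[X] = Σ_H E[X_H] = 105 · p^{4} = 105 · 81/256 = 8505/256.
Numerically: E[X] ≈ 33.2227.

E[X] = 105 · (3/4)^{4} = 8505/256 ≈ 33.2227.


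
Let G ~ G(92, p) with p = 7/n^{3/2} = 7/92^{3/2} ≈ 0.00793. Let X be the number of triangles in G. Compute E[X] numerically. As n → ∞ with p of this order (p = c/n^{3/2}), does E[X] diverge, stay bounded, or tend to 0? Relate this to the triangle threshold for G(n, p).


Number of potential triangles: C(92, 3) = 125580.
Each occurs with probability p³ ≈ (0.00793)³ ≈ 4.99170e-07.
By linearity: E[X] = C(92, 3)·p³ ≈ 125580 · 4.99170e-07 ≈ 0.063.
Since α = 3/2 > 1, p = c/n^{3/2} = o(1/n) is below the triangle threshold p ~ 1/n. Asymptotically E[X] ~ (c³/6)·n^{3(1−α)} = (7³/6)·n^{-1.5} → 0, so by Markov's inequality G has no triangles w.h.p.

E[X] ≈ 0.063; in regime p = Θ(1/n^{3/2}) E[X] tends to 0 (below the triangle threshold p ~ 1/n).


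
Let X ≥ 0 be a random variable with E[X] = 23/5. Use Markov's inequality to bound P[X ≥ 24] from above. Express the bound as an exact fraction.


μ = E[X] = 23/5, a = 24.
Markov: P[X ≥ 24] ≤ μ/a = (23/5)/24 = 23/120.
Numerically: ≈ 0.19167.
(Since a = 24 > μ = 4.60000, the bound 23/120 is < 1 and informative.)

P[X ≥ 24] ≤ 23/120 ≈ 0.19167.


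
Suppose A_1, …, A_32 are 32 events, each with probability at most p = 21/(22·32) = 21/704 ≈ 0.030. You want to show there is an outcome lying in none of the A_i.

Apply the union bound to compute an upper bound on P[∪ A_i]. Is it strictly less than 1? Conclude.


Union bound: P[∪_{i=1}^{32} A_i] ≤ Σ_i P[A_i] ≤ 32·p = 32·(21/704) = 21/22.
Numerically: 21/22 ≈ 0.955.
Is 21/22 < 1? YES.
Since P[∪ A_i] ≤ 21/22 < 1, the complement has P[∩ A_i^c] ≥ 1 − 21/22 = 1/22 > 0, so some outcome avoids every A_i.

32·p = 21/22 ≈ 0.955; existence CERTIFIED by the union bound.


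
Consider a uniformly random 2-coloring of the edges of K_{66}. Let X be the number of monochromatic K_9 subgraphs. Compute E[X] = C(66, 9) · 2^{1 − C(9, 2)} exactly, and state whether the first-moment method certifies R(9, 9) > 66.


E[X] = C(66, 9) · 2^{1 − 36} = 37014131440 · 2^{−35} = 37014131440/34359738368.
As a reduced fraction: E[X] = 2313383215/2147483648 ≈ 1.07725.
Is E[X] < 1? NO.
Since E[X] ≥ 1, the first-moment bound is inconclusive at n = 66; it does NOT by itself certify R(9, 9) > 66.

E[X] = 2313383215/2147483648 ≈ 1.07725; E[X] ≥ 1; first-moment method inconclusive here.


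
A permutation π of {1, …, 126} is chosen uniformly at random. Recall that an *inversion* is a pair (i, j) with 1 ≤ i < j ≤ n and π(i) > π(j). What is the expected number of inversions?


Write X = Σ X_I over the C(126, 2) = 7875 pairs i < j, with X_I the indicator of one inversion.
There are 7875 indicators.
For each fixed pair i < j, the values π(i) and π(j) are two distinct elements of {1, …, 126} in uniformly random order; by symmetry P[π(i) > π(j)] = 1/2.
By linearity: E[X] = 7875 · (1/2) = C(126, 2) · (1/2) = 7875/2 = 7875/2 ≈ 3937.50000.

E[X] = 7875/2 = 3937.50000.


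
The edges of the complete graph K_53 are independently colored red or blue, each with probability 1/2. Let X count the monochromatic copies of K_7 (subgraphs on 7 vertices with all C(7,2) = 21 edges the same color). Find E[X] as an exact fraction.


Let X = Σ_S X_S over the C(53, 7) = 154143080 subsets S of size 7, where X_S = 1 if the K_7 on S is monochromatic.
For a fixed S, the K_7 on S has C(7, 2) = 21 edges. P[all 21 edges red] = (1/2)^21, and likewise for blue, so P[monochromatic] = 2·(1/2)^21 = 2^{1 − 21} = 1/1048576.
By linearity of expectation: E[X] = C(53, 7) · 2^{1 − 21} = 154143080 · 1/1048576 = 19267885/131072.
Numerically: E[X] ≈ 147.0023.

E[X] = C(53,7)·2^(1−C(7,2)) = 19267885/131072 ≈ 147.0023.


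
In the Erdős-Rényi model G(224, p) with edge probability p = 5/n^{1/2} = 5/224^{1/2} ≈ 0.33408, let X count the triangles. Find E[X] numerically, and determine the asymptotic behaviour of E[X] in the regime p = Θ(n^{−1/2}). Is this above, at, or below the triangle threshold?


Number of potential triangles: C(224, 3) = 1848224.
Each occurs with probability p³ ≈ (0.33408)³ ≈ 3.7285330e-02.
By linearity: E[X] = C(224, 3)·p³ ≈ 1848224 · 3.7285330e-02 ≈ 68911.64084.
Since α = 1/2 < 1, p = c/n^{1/2} ≫ 1/n is above the triangle threshold p ~ 1/n. Asymptotically E[X] ~ (c³/6)·n^{3(1−α)} = (5³/6)·n^{1.5} → ∞; triangles are abundant w.h.p.

E[X] ≈ 68911.64084; in regime p = Θ(1/n^{1/2}) E[X] diverges (above the triangle threshold p ~ 1/n).


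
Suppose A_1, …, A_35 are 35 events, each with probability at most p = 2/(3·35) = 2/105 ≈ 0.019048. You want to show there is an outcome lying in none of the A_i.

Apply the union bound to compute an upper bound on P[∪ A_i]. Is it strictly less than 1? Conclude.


Union bound: P[∪_{i=1}^{35} A_i] ≤ Σ_i P[A_i] ≤ 35·p = 35·(2/105) = 2/3.
Numerically: 2/3 ≈ 0.666667.
Is 2/3 < 1? YES.
Since P[∪ A_i] ≤ 2/3 < 1, the complement has P[∩ A_i^c] ≥ 1 − 2/3 = 1/3 > 0, so some outcome avoids every A_i.

35·p = 2/3 ≈ 0.666667; existence CERTIFIED by the union bound.


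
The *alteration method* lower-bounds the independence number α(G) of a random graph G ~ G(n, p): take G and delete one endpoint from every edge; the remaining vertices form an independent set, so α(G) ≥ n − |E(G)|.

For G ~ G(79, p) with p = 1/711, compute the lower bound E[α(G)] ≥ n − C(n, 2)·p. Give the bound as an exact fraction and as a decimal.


E[|E(G)|] = C(79, 2)·p = 3081 · (1/711) = 13/3.
E[α(G)] ≥ n − E[|E(G)|] = 79 − 13/3 = 224/3.
Numerically: ≈ 74.667.
(This is only a lower bound; the true E[α(G)] may be larger.)

E[α(G)] ≥ 224/3 ≈ 74.667.


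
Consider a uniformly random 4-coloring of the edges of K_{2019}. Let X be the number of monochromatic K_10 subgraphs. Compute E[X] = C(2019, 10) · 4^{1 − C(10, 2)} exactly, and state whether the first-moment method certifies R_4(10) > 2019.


E[X] = C(2019, 10) · 4^{1 − 45} = 303322949179835278009229628 · 4^{−44} = 303322949179835278009229628/309485009821345068724781056.
As a reduced fraction: E[X] = 75830737294958819502307407/77371252455336267181195264 ≈ 0.9800893.
Is E[X] < 1? YES.
Since E[X] < 1, there exists a 4-coloring of K_{2019} with no monochromatic K_10; hence R_4(10) > 2019.

E[X] = 75830737294958819502307407/77371252455336267181195264 ≈ 0.9800893; E[X] < 1, so R_4(10) > 2019.


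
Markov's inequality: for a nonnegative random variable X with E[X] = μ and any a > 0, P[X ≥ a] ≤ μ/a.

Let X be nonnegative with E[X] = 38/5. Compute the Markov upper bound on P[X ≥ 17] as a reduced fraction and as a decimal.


μ = E[X] = 38/5, a = 17.
Markov: P[X ≥ 17] ≤ μ/a = (38/5)/17 = 38/85.
Numerically: ≈ 0.447.
(Since a = 17 > μ = 7.600, the bound 38/85 is < 1 and informative.)

P[X ≥ 17] ≤ 38/85 ≈ 0.447.


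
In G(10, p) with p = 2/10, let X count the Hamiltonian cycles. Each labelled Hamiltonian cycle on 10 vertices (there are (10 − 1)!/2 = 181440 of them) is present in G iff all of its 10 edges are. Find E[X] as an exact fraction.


K_10 has (10 − 1)!/2 = 181440 labelled Hamiltonian cycles.
For each such Hamiltonian cycle H, let X_H = 1 if all 10 edges of H are present in G. Then P[X_H = 1] = p^{10} = (1/5)^{10} = 1/9765625.
By linearity of expectation: E[X] = Σ_H E[X_H] = 181440 · p^{10} = 181440 · 1/9765625 = 36288/1953125.
Numerically: E[X] ≈ 0.01858.

E[X] = 181440 · (1/5)^{10} = 36288/1953125 ≈ 0.01858.


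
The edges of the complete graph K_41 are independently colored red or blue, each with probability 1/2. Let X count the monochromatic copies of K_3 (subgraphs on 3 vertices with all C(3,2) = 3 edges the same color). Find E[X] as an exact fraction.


Let X = Σ_S X_S over the C(41, 3) = 10660 subsets S of size 3, where X_S = 1 if the K_3 on S is monochromatic.
For a fixed S, the K_3 on S has C(3, 2) = 3 edges. P[all 3 edges red] = (1/2)^3, and likewise for blue, so P[monochromatic] = 2·(1/2)^3 = 2^{1 − 3} = 1/4.
Summing: E[X] = C(41, 3) · 2^{1 − 3} = 10660 · 1/4 = 2665.
Numerically: E[X] ≈ 2665.000000.

E[X] = C(41,3)·2^(1−C(3,2)) = 2665 ≈ 2665.000000.


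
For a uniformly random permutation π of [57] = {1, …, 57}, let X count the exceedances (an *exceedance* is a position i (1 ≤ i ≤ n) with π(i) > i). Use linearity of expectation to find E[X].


Write X = Σ_{i=1}^{57} X_i, where X_i = 1_{π(i) > i}.
For each fixed i, π(i) is uniform over {1, …, 57} (marginal of a uniform permutation), so P[π(i) > i] = (n − i)/n. Summing: Σ_{i=1}^{57} (n − i)/n = (0 + 1 + … + 56)/57 = 57(57 − 1)/(2·57) = (57 − 1)/2.
Hence E[X] = Σ_{i=1}^{57} (57 − i)/57 = 28 ≈ 28.0000.

E[X] = 28 = 28.0000.


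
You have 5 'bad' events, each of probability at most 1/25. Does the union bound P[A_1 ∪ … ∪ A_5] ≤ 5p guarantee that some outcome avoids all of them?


Union bound: P[∪_{i=1}^{5} A_i] ≤ Σ_i P[A_i] ≤ 5·p = 5·(1/25) = 1/5.
Numerically: 1/5 ≈ 0.2000000.
Is 1/5 < 1? YES.
Since P[∪ A_i] ≤ 1/5 < 1, the complement has P[∩ A_i^c] ≥ 1 − 1/5 = 4/5 > 0, so some outcome avoids every A_i.

5·p = 1/5 ≈ 0.2000000; existence CERTIFIED by the union bound.


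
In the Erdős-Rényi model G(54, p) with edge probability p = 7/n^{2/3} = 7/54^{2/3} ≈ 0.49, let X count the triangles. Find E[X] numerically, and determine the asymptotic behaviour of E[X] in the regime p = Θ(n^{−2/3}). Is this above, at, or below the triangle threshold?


Number of potential triangles: C(54, 3) = 24804.
Each occurs with probability p³ ≈ (0.49)³ ≈ 1.17627e-01.
By linearity: E[X] = C(54, 3)·p³ ≈ 24804 · 1.17627e-01 ≈ 2917.617.
Since α = 2/3 < 1, p = c/n^{2/3} ≫ 1/n is above the triangle threshold p ~ 1/n. Asymptotically E[X] ~ (c³/6)·n^{3(1−α)} = (7³/6)·n^{1} → ∞; triangles are abundant w.h.p.

E[X] ≈ 2917.617; in regime p = Θ(1/n^{2/3}) E[X] diverges (above the triangle threshold p ~ 1/n).


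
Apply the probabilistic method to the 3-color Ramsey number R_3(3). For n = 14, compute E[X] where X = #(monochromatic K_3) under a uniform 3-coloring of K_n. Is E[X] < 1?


E[X] = C(14, 3) · 3^{1 − 3} = 364 · 3^{−2} = 364/9.
As a reduced fraction: E[X] = 364/9 ≈ 40.444444.
Is E[X] < 1? NO.
Since E[X] ≥ 1, the first-moment bound is inconclusive at n = 14; it does NOT by itself certify R_3(3) > 14.

E[X] = 364/9 ≈ 40.444444; E[X] ≥ 1; first-moment method inconclusive here.


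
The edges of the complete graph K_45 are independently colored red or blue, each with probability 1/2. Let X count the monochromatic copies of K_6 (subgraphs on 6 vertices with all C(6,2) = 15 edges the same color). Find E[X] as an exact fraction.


Let X = Σ_S X_S over the C(45, 6) = 8145060 subsets S of size 6, where X_S = 1 if the K_6 on S is monochromatic.
For a fixed S, the K_6 on S has C(6, 2) = 15 edges. P[all 15 edges red] = (1/2)^15, and likewise for blue, so P[monochromatic] = 2·(1/2)^15 = 2^{1 − 15} = 1/16384.
By linearity of expectation: E[X] = C(45, 6) · 2^{1 − 15} = 8145060 · 1/16384 = 2036265/4096.
Numerically: E[X] ≈ 497.135010.

E[X] = C(45,6)·2^(1−C(6,2)) = 2036265/4096 ≈ 497.135010.


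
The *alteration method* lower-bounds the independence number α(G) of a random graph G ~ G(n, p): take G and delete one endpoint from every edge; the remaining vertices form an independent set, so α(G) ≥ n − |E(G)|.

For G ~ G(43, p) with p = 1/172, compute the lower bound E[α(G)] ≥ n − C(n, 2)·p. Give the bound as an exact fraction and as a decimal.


E[|E(G)|] = C(43, 2)·p = 903 · (1/172) = 21/4.
E[α(G)] ≥ n − E[|E(G)|] = 43 − 21/4 = 151/4.
Numerically: ≈ 37.75000.
(This is only a lower bound; the true E[α(G)] may be larger.)

E[α(G)] ≥ 151/4 ≈ 37.75000.


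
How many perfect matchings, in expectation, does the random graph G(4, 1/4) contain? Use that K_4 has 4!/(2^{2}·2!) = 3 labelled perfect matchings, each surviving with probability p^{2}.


K_4 has 4!/(2^{2}·2!) = 3 labelled perfect matchings.
For each such perfect matching H, let X_H = 1 if all 2 edges of H are present in G. Then P[X_H = 1] = p^{2} = (1/4)^{2} = 1/16.
By linearity of expectation: E[X] = Σ_H E[X_H] = 3 · p^{2} = 3 · 1/16 = 3/16.
Numerically: E[X] ≈ 0.1875.

E[X] = 3 · (1/4)^{2} = 3/16 ≈ 0.1875.


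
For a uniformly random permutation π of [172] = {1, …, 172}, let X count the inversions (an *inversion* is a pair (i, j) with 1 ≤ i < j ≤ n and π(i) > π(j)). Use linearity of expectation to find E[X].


Write X = Σ X_I over the C(172, 2) = 14706 pairs i < j, with X_I the indicator of one inversion.
There are 14706 indicators.
For each fixed pair i < j, the values π(i) and π(j) are two distinct elements of {1, …, 172} in uniformly random order; by symmetry P[π(i) > π(j)] = 1/2.
By linearity: E[X] = 14706 · (1/2) = C(172, 2) · (1/2) = 14706/2 = 7353 ≈ 7353.0000.

E[X] = 7353 = 7353.0000.


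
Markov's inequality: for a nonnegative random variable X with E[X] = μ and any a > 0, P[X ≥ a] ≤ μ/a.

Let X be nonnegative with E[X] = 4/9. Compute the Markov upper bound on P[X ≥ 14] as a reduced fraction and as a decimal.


μ = E[X] = 4/9, a = 14.
Markov: P[X ≥ 14] ≤ μ/a = (4/9)/14 = 2/63.
Numerically: ≈ 0.031746.
(Since a = 14 > μ = 0.444444, the bound 2/63 is < 1 and informative.)

P[X ≥ 14] ≤ 2/63 ≈ 0.031746.


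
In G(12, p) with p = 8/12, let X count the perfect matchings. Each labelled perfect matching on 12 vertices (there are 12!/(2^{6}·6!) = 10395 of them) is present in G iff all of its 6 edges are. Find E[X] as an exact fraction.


K_12 has 12!/(2^{6}·6!) = 10395 labelled perfect matchings.
For each such perfect matching H, let X_H = 1 if all 6 edges of H are present in G. Then P[X_H = 1] = p^{6} = (2/3)^{6} = 64/729.
By linearity: E[X] = Σ_H E[X_H] = 10395 · p^{6} = 10395 · 64/729 = 24640/27.
Numerically: E[X] ≈ 912.6.

E[X] = 10395 · (2/3)^{6} = 24640/27 ≈ 912.6.


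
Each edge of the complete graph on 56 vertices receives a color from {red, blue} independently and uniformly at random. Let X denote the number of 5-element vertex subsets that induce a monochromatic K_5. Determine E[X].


Let X = Σ_S X_S over the C(56, 5) = 3819816 subsets S of size 5, where X_S = 1 if the K_5 on S is monochromatic.
For a fixed S, the K_5 on S has C(5, 2) = 10 edges. P[all 10 edges red] = (1/2)^10, and likewise for blue, so P[monochromatic] = 2·(1/2)^10 = 2^{1 − 10} = 1/512.
By linearity: E[X] = C(56, 5) · 2^{1 − 10} = 3819816 · 1/512 = 477477/64.
Numerically: E[X] ≈ 7460.5781.

E[X] = C(56,5)·2^(1−C(5,2)) = 477477/64 ≈ 7460.5781.


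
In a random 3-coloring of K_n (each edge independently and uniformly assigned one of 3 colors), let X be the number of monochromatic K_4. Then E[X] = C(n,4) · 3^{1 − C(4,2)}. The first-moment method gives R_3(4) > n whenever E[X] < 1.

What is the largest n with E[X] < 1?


We need C(n, 4) · 3^{1 − 6} < 1, i.e. C(n, 4) < 3^{6 − 1} = 243.
Check values of n near the boundary:
  n = 8: C(8, 4) = 70; 70 < 243? YES
  n = 9: C(9, 4) = 126; 126 < 243? YES
  n = 10: C(10, 4) = 210; 210 < 243? YES
  n = 11: C(11, 4) = 330; 330 < 243? NO
  n = 12: C(12, 4) = 495; 495 < 243? NO
  n = 13: C(13, 4) = 715; 715 < 243? NO
The largest n with C(n, 4) < 243 is n = 10 (where E[X] = 70/81 ≈ 0.8642). Hence R_3(4) > 10, i.e. R_3(4) ≥ 11.

Largest n = 10; hence R_3(4) > 10.


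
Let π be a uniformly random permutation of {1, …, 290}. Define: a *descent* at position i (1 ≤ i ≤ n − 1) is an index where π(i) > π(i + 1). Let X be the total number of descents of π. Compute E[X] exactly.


Write X = Σ X_I over i = 1, …, 289, with X_I the indicator of one descent.
There are 289 indicators.
For each fixed i, the pair (π(i), π(i+1)) is a uniformly random ordered pair of distinct values from {1, …, 290}; by symmetry P[π(i) > π(i+1)] = 1/2.
By linearity: E[X] = 289 · (1/2) = (290 − 1) · (1/2) = 289/2 ≈ 144.500.

E[X] = 289/2 = 144.500.


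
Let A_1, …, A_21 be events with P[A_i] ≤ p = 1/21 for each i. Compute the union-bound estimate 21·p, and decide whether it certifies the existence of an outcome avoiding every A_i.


Union bound: P[∪_{i=1}^{21} A_i] ≤ Σ_i P[A_i] ≤ 21·p = 21·(1/21) = 1.
Numerically: 1 ≈ 1.00000.
Is 1 < 1? NO.
Since the bound 1 is ≥ 1, the union bound is uninformative here; it does NOT by itself certify existence.

21·p = 1 ≈ 1.00000; existence NOT certified by the union bound.


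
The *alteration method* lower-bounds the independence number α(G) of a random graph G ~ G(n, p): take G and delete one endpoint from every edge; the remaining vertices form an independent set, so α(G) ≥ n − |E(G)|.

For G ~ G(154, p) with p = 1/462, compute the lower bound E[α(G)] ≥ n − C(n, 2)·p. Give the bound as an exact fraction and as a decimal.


E[|E(G)|] = C(154, 2)·p = 11781 · (1/462) = 51/2.
E[α(G)] ≥ n − E[|E(G)|] = 154 − 51/2 = 257/2.
Numerically: ≈ 128.500000.
(This is only a lower bound; the true E[α(G)] may be larger.)

E[α(G)] ≥ 257/2 ≈ 128.500000.


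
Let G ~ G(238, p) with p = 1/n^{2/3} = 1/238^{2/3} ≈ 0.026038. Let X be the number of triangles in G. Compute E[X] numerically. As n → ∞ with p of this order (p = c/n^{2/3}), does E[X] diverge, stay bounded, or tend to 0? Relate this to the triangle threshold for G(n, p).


Number of potential triangles: C(238, 3) = 2218636.
Each occurs with probability p³ ≈ (0.026038)³ ≈ 1.7654120e-05.
By linearity: E[X] = C(238, 3)·p³ ≈ 2218636 · 1.7654120e-05 ≈ 39.16807.
Since α = 2/3 < 1, p = c/n^{2/3} ≫ 1/n is above the triangle threshold p ~ 1/n. Asymptotically E[X] ~ (c³/6)·n^{3(1−α)} = (1³/6)·n^{1} → ∞; triangles are abundant w.h.p.

E[X] ≈ 39.16807; in regime p = Θ(1/n^{2/3}) E[X] diverges (above the triangle threshold p ~ 1/n).


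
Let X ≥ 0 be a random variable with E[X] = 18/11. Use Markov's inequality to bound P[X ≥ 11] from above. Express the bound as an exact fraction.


μ = E[X] = 18/11, a = 11.
Markov: P[X ≥ 11] ≤ μ/a = (18/11)/11 = 18/121.
Numerically: ≈ 0.148760.
(Since a = 11 > μ = 1.636364, the bound 18/121 is < 1 and informative.)

P[X ≥ 11] ≤ 18/121 ≈ 0.148760.


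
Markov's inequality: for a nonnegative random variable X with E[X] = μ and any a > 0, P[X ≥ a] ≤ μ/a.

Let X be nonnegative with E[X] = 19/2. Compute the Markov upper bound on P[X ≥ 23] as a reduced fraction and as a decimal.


μ = E[X] = 19/2, a = 23.
Markov: P[X ≥ 23] ≤ μ/a = (19/2)/23 = 19/46.
Numerically: ≈ 0.41304.
(Since a = 23 > μ = 9.50000, the bound 19/46 is < 1 and informative.)

P[X ≥ 23] ≤ 19/46 ≈ 0.41304.


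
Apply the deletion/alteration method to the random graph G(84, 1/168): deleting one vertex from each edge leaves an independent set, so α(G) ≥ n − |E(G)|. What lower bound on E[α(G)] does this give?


E[|E(G)|] = C(84, 2)·p = 3486 · (1/168) = 83/4.
E[α(G)] ≥ n − E[|E(G)|] = 84 − 83/4 = 253/4.
Numerically: ≈ 63.250000.
(This is only a lower bound; the true E[α(G)] may be larger.)

E[α(G)] ≥ 253/4 ≈ 63.250000.


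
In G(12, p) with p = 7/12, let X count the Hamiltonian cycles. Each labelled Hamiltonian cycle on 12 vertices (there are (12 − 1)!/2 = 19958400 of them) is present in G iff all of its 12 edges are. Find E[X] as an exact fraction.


K_12 has (12 − 1)!/2 = 19958400 labelled Hamiltonian cycles.
For each such Hamiltonian cycle H, let X_H = 1 if all 12 edges of H are present in G. Then P[X_H = 1] = p^{12} = (7/12)^{12} = 13841287201/8916100448256.
By linearity of expectation: E[X] = Σ_H E[X_H] = 19958400 · p^{12} = 19958400 · 13841287201/8916100448256 = 26644477861925/859963392.
Numerically: E[X] ≈ 30983.3.

E[X] = 19958400 · (7/12)^{12} = 26644477861925/859963392 ≈ 30983.3.


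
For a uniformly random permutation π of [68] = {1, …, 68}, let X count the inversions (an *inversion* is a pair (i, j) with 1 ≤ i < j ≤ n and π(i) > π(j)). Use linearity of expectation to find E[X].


Write X = Σ X_I over the C(68, 2) = 2278 pairs i < j, with X_I the indicator of one inversion.
There are 2278 indicators.
For each fixed pair i < j, the values π(i) and π(j) are two distinct elements of {1, …, 68} in uniformly random order; by symmetry P[π(i) > π(j)] = 1/2.
By linearity: E[X] = 2278 · (1/2) = C(68, 2) · (1/2) = 2278/2 = 1139 ≈ 1139.000000.

E[X] = 1139 = 1139.000000.


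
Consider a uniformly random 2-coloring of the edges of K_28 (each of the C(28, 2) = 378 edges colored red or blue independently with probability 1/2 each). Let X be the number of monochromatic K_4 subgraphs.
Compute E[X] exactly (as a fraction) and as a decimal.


Let X = Σ_S X_S over the C(28, 4) = 20475 subsets S of size 4, where X_S = 1 if the K_4 on S is monochromatic.
For a fixed S, the K_4 on S has C(4, 2) = 6 edges. P[all 6 edges red] = (1/2)^6, and likewise for blue, so P[monochromatic] = 2·(1/2)^6 = 2^{1 − 6} = 1/32.
Summing: E[X] = C(28, 4) · 2^{1 − 6} = 20475 · 1/32 = 20475/32.
Numerically: E[X] ≈ 639.843750.

E[X] = C(28,4)·2^(1−C(4,2)) = 20475/32 ≈ 639.843750.


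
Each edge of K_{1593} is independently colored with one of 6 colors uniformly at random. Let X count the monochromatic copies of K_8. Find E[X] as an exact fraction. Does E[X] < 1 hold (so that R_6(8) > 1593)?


E[X] = C(1593, 8) · 6^{1 − 28} = 1010555394551193970323 · 6^{−27} = 1010555394551193970323/1023490369077469249536.
As a reduced fraction: E[X] = 37427977575970147049/37907050706572935168 ≈ 0.9873619.
Is E[X] < 1? YES.
Since E[X] < 1, there exists a 6-coloring of K_{1593} with no monochromatic K_8; hence R_6(8) > 1593.

E[X] = 37427977575970147049/37907050706572935168 ≈ 0.9873619; E[X] < 1, so R_6(8) > 1593.
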